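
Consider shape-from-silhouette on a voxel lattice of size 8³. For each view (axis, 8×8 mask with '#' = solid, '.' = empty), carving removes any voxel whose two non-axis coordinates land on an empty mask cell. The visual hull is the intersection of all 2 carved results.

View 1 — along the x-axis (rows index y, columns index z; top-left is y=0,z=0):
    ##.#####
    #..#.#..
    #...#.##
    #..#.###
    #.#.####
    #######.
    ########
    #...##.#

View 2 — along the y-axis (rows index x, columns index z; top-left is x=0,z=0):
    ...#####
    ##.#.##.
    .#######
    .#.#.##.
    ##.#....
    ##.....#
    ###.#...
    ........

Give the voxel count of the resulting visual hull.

|visual hull| = 169

before carving: 512 voxels (8×8×8)
V1 x: intersect with YZ mask (44 set) -- 352 left
V2 y: intersect with XZ mask (31 set) -- 169 left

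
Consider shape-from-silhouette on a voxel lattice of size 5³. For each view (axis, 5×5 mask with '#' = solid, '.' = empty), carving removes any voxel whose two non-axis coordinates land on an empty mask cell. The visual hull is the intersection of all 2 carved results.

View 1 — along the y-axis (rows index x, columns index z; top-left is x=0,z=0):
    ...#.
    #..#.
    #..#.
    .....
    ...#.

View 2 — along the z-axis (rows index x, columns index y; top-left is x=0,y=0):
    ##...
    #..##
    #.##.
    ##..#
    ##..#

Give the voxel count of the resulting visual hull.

full grid |V| = 125
  1. axis=1 (XZ plane), |mask|=6  ⇒  voxels=30
  2. axis=2 (XY plane), |mask|=14  ⇒  voxels=17

remaining voxels: 17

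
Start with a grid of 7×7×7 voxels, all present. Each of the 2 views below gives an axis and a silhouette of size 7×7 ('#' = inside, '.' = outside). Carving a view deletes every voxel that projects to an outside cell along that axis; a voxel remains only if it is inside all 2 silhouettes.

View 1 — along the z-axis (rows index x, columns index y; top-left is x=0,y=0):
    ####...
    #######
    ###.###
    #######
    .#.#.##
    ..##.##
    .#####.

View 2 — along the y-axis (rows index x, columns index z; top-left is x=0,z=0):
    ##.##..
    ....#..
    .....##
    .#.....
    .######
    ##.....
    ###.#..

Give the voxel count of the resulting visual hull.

|visual hull| = 94

initial block: 7^3 = 343
after view 1 [z-axis, 37 of 49 cells solid] → remaining = 259
after view 2 [y-axis, 20 of 49 cells solid] → remaining = 94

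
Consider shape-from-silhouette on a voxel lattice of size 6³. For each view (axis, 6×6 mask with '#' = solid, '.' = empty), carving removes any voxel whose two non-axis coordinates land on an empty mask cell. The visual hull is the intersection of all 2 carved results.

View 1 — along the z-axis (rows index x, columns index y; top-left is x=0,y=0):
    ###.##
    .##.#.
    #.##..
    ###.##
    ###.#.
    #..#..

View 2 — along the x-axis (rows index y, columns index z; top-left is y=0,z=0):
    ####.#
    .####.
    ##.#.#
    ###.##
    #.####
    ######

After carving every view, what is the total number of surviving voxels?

103 voxels

before carving: 216 voxels (6×6×6)
V1 z: intersect with XY mask (22 set) -- 132 left
V2 x: intersect with YZ mask (29 set) -- 103 left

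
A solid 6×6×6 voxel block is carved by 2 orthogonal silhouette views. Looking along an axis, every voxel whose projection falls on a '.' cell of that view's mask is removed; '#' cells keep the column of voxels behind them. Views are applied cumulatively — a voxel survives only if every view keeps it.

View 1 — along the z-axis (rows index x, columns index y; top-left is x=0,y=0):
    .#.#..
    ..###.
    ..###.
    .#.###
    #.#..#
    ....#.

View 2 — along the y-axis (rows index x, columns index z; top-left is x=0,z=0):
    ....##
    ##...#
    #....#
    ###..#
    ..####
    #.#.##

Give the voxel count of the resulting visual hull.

|visual hull| = 51

before carving: 216 voxels (6×6×6)
carve view 1 (along z, XY-mask fill 16/36): 96 voxels remain
carve view 2 (along y, XZ-mask fill 19/36): 51 voxels remain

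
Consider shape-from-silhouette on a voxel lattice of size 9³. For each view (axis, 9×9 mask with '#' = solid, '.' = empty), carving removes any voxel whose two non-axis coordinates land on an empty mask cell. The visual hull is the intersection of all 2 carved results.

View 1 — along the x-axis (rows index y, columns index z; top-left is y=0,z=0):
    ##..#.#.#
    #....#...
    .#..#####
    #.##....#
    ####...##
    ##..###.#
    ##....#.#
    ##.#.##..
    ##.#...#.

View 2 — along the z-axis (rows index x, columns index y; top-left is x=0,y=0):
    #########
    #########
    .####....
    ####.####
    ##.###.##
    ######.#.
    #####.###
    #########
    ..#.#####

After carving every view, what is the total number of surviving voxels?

|visual hull| = 313

full grid |V| = 729
carve view 1 (along x, YZ-mask fill 42/81): 378 voxels remain
carve view 2 (along z, XY-mask fill 67/81): 313 voxels remain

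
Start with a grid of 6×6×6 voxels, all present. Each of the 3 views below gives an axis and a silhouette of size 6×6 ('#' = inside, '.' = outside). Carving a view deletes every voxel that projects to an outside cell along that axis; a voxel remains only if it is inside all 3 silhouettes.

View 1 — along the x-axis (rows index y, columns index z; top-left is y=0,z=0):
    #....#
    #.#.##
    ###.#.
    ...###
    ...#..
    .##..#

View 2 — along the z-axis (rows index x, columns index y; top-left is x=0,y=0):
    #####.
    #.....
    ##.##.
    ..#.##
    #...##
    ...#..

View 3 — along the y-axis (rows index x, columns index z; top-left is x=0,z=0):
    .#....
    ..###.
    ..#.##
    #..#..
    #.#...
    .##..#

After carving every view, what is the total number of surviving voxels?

voxel count = 12

start: 6×6×6 = 216 voxels
V1 x: intersect with YZ mask (17 set) -- 102 left
V2 z: intersect with XY mask (17 set) -- 43 left
V3 y: intersect with XZ mask (14 set) -- 12 left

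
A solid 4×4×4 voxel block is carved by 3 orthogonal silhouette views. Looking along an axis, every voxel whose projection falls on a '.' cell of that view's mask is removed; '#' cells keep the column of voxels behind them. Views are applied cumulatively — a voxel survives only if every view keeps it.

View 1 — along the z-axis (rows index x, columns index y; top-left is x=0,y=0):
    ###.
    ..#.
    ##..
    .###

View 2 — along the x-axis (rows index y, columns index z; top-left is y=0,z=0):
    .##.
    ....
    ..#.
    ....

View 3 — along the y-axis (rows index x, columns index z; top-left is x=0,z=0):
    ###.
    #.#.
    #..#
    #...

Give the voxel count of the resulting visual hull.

full grid |V| = 64
after view 1 [z-axis, 9 of 16 cells solid] → remaining = 36
after view 2 [x-axis, 3 of 16 cells solid] → remaining = 7
after view 3 [y-axis, 8 of 16 cells solid] → remaining = 4

|visual hull| = 4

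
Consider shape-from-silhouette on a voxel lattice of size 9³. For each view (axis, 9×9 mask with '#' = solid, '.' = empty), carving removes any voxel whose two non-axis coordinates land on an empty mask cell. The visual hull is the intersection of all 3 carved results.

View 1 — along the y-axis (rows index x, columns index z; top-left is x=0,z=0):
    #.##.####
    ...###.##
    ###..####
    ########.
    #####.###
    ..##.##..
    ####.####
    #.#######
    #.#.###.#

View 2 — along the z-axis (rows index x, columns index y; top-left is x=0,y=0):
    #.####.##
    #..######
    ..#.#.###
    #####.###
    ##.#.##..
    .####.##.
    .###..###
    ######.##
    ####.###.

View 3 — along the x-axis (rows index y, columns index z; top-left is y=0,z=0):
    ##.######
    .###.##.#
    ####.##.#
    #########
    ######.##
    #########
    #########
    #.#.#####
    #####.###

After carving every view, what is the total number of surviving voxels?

355 voxels

before carving: 729 voxels (9×9×9)
step 1: project along y, AND mask (61/81) → |grid| = 549
step 2: project along z, AND mask (59/81) → |grid| = 401
step 3: project along x, AND mask (71/81) → |grid| = 355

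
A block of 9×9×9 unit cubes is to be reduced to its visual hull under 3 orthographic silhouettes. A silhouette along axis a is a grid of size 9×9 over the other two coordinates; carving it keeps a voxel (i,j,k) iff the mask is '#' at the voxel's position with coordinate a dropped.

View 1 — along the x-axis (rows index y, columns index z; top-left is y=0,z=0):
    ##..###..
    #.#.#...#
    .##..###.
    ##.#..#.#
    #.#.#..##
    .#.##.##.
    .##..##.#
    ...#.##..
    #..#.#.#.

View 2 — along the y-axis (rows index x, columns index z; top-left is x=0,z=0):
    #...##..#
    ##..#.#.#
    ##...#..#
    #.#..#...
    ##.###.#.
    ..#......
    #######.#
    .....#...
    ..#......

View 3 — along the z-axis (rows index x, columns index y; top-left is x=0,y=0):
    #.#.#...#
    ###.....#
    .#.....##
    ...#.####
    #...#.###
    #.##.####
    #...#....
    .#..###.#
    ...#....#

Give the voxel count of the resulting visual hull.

initial block: 9^3 = 729
V1 x: intersect with YZ mask (41 set) -- 369 left
V2 y: intersect with XZ mask (33 set) -- 152 left
V3 z: intersect with XY mask (37 set) -- 58 left

remaining voxels: 58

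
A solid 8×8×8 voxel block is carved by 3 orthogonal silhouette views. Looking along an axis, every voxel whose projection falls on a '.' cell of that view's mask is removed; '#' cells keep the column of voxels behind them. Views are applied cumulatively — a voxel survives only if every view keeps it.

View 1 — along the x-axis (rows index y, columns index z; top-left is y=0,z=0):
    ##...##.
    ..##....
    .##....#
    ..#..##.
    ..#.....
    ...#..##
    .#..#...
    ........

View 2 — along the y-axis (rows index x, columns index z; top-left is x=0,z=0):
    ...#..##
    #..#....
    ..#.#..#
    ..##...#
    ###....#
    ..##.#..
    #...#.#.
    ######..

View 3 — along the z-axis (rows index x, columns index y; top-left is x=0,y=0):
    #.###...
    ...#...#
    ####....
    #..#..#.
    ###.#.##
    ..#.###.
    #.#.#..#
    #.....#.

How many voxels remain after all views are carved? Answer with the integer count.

start: 8×8×8 = 512 voxels
  1. axis=0 (YZ plane), |mask|=18  ⇒  voxels=144
  2. axis=1 (XZ plane), |mask|=27  ⇒  voxels=61
  3. axis=2 (XY plane), |mask|=29  ⇒  voxels=26

voxel count = 26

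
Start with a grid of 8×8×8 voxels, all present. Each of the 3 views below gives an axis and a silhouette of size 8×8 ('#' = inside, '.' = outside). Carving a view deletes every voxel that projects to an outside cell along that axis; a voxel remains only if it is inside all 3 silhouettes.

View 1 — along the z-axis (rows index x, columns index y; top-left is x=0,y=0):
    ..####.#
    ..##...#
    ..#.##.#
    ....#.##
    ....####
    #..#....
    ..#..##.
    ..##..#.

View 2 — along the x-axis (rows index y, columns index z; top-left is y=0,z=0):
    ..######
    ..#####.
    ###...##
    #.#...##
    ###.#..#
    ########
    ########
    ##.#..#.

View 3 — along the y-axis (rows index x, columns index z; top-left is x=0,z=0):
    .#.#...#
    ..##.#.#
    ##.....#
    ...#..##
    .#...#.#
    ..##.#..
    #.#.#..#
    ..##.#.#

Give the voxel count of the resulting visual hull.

voxel count = 64

start: 8×8×8 = 512 voxels
V1 z: intersect with XY mask (27 set) -- 216 left
V2 x: intersect with YZ mask (45 set) -- 151 left
V3 y: intersect with XZ mask (27 set) -- 64 left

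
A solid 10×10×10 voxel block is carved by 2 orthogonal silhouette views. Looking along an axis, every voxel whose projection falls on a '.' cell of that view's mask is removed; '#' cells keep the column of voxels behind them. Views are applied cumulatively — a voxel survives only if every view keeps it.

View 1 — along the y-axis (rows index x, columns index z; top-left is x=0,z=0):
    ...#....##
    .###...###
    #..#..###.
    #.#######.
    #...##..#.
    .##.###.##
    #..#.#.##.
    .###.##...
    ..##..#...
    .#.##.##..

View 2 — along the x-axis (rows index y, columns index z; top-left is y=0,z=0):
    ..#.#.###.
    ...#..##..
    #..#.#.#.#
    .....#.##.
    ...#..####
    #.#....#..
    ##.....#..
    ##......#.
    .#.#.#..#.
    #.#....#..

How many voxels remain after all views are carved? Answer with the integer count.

197 voxels

full grid |V| = 1000
step 1: project along y, AND mask (51/100) → |grid| = 510
step 2: project along x, AND mask (37/100) → |grid| = 197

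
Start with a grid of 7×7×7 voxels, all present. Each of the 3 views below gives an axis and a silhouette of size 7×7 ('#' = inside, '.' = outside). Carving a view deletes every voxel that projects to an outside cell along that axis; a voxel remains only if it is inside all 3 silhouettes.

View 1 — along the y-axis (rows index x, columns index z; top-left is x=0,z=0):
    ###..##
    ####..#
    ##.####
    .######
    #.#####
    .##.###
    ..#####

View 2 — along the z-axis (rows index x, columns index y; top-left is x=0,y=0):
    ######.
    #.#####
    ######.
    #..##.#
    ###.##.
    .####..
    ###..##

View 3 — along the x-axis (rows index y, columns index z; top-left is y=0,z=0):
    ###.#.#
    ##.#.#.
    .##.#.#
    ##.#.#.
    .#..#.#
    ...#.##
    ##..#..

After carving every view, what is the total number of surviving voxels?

initial block: 7^3 = 343
  1. axis=1 (XZ plane), |mask|=38  ⇒  voxels=266
  2. axis=2 (XY plane), |mask|=36  ⇒  voxels=195
  3. axis=0 (YZ plane), |mask|=26  ⇒  voxels=104

voxel count = 104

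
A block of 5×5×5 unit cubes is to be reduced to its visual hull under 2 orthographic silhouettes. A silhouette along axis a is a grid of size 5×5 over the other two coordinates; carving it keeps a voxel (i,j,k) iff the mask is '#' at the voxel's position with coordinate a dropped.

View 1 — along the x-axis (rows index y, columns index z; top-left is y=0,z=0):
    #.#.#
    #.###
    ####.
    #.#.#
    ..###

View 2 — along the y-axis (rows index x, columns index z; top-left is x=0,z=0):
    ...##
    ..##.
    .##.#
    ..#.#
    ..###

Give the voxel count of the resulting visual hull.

46 voxels

initial block: 5^3 = 125
after view 1 [x-axis, 17 of 25 cells solid] → remaining = 85
after view 2 [y-axis, 12 of 25 cells solid] → remaining = 46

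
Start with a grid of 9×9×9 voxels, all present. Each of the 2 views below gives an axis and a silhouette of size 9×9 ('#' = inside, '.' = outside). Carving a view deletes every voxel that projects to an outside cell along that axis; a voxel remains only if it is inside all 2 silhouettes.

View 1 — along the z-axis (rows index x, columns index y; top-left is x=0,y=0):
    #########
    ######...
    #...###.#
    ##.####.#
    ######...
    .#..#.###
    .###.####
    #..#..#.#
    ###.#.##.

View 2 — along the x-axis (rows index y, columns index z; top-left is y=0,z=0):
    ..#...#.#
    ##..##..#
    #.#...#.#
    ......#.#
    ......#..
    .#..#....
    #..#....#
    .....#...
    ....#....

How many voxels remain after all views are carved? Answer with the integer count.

initial block: 9^3 = 729
[1] z-view keeps 55 columns → grid now 495
[2] x-view keeps 22 columns → grid now 138

remaining voxels: 138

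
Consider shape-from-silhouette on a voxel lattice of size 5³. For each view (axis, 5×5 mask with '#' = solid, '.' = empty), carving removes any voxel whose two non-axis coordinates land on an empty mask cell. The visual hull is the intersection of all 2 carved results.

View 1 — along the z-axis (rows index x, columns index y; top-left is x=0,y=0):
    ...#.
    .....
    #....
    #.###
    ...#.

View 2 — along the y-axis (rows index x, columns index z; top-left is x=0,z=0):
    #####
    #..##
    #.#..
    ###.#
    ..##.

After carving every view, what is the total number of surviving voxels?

voxel count = 25

full grid |V| = 125
carve view 1 (along z, XY-mask fill 7/25): 35 voxels remain
carve view 2 (along y, XZ-mask fill 16/25): 25 voxels remain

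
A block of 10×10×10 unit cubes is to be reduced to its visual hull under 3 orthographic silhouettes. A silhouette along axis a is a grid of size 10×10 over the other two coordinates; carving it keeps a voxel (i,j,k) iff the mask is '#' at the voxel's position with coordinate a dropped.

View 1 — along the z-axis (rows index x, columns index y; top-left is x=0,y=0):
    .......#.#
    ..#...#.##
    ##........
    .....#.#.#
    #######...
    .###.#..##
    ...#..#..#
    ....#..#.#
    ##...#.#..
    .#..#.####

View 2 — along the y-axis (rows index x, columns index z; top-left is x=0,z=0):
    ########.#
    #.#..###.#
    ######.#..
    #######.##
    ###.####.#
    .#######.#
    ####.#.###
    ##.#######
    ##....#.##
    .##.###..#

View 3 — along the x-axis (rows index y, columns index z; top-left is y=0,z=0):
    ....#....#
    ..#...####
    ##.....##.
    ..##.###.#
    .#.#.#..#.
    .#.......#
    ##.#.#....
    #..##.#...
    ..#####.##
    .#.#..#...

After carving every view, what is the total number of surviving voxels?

|visual hull| = 118

full grid |V| = 1000
carve view 1 (along z, XY-mask fill 40/100): 400 voxels remain
carve view 2 (along y, XZ-mask fill 75/100): 294 voxels remain
carve view 3 (along x, YZ-mask fill 41/100): 118 voxels remain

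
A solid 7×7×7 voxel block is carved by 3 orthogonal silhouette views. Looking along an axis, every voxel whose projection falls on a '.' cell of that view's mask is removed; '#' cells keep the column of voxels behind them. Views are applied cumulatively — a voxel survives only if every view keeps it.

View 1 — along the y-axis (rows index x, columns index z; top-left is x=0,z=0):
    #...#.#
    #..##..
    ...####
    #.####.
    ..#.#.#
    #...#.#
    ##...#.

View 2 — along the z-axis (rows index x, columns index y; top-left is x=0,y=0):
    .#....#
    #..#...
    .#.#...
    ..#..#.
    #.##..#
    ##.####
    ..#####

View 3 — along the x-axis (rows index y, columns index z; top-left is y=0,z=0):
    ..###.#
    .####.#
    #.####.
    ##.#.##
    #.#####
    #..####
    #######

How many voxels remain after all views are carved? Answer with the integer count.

voxel count = 60

initial block: 7^3 = 343
step 1: project along y, AND mask (24/49) → |grid| = 168
step 2: project along z, AND mask (23/49) → |grid| = 75
step 3: project along x, AND mask (37/49) → |grid| = 60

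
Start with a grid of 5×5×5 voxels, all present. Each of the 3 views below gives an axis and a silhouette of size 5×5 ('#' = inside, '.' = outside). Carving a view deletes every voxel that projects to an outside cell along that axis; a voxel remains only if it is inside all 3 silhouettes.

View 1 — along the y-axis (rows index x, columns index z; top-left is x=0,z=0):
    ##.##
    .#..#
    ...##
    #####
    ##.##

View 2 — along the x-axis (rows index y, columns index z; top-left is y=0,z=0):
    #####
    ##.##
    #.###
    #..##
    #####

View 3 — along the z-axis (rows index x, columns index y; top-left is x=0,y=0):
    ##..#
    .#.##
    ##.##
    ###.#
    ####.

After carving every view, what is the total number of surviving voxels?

57 voxels

full grid |V| = 125
carve view 1 (along y, XZ-mask fill 17/25): 85 voxels remain
carve view 2 (along x, YZ-mask fill 21/25): 75 voxels remain
carve view 3 (along z, XY-mask fill 18/25): 57 voxels remain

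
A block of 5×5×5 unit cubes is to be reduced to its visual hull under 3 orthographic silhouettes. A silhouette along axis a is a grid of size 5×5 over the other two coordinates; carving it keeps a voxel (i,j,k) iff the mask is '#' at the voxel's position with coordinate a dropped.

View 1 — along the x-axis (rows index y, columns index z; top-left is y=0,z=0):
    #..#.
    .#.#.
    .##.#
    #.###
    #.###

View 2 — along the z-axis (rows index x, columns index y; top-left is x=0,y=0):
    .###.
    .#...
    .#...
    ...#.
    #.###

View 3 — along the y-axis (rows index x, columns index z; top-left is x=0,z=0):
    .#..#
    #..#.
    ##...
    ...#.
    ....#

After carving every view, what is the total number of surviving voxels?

before carving: 125 voxels (5×5×5)
step 1: project along x, AND mask (15/25) → |grid| = 75
step 2: project along z, AND mask (10/25) → |grid| = 30
step 3: project along y, AND mask (8/25) → |grid| = 10

10 voxels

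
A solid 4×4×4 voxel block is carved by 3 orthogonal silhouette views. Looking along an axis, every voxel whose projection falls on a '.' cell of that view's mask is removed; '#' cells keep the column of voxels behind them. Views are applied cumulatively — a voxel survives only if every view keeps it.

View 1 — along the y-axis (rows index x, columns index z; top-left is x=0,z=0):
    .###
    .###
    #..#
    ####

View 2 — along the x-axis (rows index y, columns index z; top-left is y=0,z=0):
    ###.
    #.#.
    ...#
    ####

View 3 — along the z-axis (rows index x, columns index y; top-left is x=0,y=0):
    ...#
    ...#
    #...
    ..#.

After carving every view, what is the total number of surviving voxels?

|visual hull| = 8

before carving: 64 voxels (4×4×4)
step 1: project along y, AND mask (12/16) → |grid| = 48
step 2: project along x, AND mask (10/16) → |grid| = 29
step 3: project along z, AND mask (4/16) → |grid| = 8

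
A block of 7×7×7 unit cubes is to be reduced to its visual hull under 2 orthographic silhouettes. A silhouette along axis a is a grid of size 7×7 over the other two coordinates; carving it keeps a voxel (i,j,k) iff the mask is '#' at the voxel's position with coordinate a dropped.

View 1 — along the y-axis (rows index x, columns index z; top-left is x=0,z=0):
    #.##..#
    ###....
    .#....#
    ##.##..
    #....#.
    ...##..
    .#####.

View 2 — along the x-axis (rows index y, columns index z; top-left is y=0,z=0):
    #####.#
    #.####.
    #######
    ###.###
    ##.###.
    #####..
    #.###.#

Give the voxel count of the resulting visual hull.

full grid |V| = 343
step 1: project along y, AND mask (22/49) → |grid| = 154
step 2: project along x, AND mask (39/49) → |grid| = 127

127 voxels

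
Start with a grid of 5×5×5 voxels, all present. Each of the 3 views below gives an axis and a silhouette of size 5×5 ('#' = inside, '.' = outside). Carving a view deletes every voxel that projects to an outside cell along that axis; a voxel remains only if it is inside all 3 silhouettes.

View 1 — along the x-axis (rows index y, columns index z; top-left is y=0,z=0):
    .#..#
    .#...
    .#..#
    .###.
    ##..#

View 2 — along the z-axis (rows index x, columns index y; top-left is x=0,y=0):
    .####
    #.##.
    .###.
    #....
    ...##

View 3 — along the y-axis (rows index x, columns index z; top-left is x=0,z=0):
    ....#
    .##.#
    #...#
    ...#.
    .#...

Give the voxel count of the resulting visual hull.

remaining voxels: 11

start: 5×5×5 = 125 voxels
V1 x: intersect with YZ mask (11 set) -- 55 left
V2 z: intersect with XY mask (13 set) -- 30 left
V3 y: intersect with XZ mask (8 set) -- 11 left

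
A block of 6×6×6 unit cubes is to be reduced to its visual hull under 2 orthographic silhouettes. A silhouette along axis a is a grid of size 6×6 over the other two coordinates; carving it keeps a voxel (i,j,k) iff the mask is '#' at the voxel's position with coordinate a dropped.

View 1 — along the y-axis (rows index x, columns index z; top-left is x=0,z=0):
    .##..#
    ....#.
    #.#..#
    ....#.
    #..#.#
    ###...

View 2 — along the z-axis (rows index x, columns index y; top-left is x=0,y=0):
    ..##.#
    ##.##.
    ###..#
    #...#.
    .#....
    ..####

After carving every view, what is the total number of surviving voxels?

start: 6×6×6 = 216 voxels
  1. axis=1 (XZ plane), |mask|=14  ⇒  voxels=84
  2. axis=2 (XY plane), |mask|=18  ⇒  voxels=42

remaining voxels: 42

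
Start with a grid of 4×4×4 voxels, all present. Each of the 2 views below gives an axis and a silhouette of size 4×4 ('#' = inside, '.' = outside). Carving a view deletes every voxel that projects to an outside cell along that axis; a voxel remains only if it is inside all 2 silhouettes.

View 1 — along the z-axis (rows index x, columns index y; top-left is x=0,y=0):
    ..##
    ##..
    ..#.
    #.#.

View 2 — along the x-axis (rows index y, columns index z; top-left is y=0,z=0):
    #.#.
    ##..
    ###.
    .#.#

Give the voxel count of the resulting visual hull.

remaining voxels: 17

start: 4×4×4 = 64 voxels
carve view 1 (along z, XY-mask fill 7/16): 28 voxels remain
carve view 2 (along x, YZ-mask fill 9/16): 17 voxels remain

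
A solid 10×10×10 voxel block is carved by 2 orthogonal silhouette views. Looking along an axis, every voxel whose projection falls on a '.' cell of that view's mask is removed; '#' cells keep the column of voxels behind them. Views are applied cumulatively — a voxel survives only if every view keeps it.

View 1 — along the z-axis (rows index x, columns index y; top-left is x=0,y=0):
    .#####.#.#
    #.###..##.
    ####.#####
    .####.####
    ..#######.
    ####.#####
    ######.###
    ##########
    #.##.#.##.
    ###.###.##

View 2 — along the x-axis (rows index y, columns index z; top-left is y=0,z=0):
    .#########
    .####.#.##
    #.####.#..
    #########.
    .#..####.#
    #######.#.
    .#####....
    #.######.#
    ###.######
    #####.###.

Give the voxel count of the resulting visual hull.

voxel count = 598

full grid |V| = 1000
V1 z: intersect with XY mask (79 set) -- 790 left
V2 x: intersect with YZ mask (75 set) -- 598 left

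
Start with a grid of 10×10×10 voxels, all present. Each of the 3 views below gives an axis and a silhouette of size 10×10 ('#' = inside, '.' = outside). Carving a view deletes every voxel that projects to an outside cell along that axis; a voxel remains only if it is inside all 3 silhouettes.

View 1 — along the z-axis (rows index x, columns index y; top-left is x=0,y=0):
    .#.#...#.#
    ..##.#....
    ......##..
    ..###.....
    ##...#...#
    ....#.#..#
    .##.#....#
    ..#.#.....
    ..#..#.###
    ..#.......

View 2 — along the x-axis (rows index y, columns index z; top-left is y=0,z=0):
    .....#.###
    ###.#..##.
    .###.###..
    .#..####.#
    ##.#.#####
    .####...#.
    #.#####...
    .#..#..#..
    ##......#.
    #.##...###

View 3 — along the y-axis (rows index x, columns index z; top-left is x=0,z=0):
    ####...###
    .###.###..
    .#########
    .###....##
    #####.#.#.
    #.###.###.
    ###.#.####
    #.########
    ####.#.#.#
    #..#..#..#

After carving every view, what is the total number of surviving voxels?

remaining voxels: 128

start: 10×10×10 = 1000 voxels
step 1: project along z, AND mask (31/100) → |grid| = 310
step 2: project along x, AND mask (53/100) → |grid| = 177
step 3: project along y, AND mask (69/100) → |grid| = 128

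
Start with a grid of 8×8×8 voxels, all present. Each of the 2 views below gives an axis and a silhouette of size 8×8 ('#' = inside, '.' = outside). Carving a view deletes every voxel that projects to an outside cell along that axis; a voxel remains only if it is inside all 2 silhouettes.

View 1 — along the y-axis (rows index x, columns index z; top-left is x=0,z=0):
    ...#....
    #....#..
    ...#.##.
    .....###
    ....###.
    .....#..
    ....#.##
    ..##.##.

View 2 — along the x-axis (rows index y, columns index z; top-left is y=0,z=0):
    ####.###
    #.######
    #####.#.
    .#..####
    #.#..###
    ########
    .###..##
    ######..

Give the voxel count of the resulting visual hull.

124 voxels

initial block: 8^3 = 512
step 1: project along y, AND mask (20/64) → |grid| = 160
step 2: project along x, AND mask (49/64) → |grid| = 124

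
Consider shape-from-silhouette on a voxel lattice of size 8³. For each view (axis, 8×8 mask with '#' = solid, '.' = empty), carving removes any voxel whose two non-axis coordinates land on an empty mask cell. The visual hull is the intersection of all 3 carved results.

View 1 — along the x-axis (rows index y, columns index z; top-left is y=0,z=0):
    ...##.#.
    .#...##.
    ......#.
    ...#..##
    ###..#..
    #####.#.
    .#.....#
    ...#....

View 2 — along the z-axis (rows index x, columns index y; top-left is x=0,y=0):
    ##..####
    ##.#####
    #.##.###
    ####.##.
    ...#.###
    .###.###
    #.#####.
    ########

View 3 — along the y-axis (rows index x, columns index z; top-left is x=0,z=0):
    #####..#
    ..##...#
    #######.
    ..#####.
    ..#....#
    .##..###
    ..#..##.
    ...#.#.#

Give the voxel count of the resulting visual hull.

start: 8×8×8 = 512 voxels
[1] x-view keeps 23 columns → grid now 184
[2] z-view keeps 49 columns → grid now 145
[3] y-view keeps 34 columns → grid now 77

77 voxels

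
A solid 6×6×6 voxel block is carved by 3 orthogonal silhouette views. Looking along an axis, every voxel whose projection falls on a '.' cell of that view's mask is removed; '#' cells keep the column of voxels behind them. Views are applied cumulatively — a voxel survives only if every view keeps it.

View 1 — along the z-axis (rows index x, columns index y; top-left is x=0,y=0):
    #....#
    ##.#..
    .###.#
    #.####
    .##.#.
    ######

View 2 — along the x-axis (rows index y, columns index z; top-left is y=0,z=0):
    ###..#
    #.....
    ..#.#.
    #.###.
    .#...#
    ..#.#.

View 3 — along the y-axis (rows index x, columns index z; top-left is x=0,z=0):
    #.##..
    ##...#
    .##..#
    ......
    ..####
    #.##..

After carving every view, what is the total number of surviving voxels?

full grid |V| = 216
carve view 1 (along z, XY-mask fill 23/36): 138 voxels remain
carve view 2 (along x, YZ-mask fill 15/36): 58 voxels remain
carve view 3 (along y, XZ-mask fill 16/36): 22 voxels remain

voxel count = 22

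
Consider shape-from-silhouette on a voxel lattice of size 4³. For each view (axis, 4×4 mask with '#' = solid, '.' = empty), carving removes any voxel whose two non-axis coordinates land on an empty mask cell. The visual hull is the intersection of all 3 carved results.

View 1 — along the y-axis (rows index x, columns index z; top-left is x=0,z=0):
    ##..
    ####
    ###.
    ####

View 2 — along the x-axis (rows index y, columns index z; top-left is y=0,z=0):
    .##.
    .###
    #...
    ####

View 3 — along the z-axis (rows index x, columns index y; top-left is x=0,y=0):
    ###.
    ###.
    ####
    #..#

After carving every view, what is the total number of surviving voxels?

initial block: 4^3 = 64
V1 y: intersect with XZ mask (13 set) -- 52 left
V2 x: intersect with YZ mask (10 set) -- 33 left
V3 z: intersect with XY mask (12 set) -- 23 left

|visual hull| = 23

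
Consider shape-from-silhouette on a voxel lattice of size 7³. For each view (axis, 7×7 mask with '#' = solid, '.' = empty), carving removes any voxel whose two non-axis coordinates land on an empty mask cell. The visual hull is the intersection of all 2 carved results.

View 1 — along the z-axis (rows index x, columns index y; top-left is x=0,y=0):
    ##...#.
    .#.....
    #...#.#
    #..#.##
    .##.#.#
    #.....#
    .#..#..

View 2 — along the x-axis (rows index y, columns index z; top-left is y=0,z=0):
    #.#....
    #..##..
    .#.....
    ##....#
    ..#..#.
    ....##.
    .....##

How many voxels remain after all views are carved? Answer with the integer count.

42 voxels

full grid |V| = 343
step 1: project along z, AND mask (19/49) → |grid| = 133
step 2: project along x, AND mask (15/49) → |grid| = 42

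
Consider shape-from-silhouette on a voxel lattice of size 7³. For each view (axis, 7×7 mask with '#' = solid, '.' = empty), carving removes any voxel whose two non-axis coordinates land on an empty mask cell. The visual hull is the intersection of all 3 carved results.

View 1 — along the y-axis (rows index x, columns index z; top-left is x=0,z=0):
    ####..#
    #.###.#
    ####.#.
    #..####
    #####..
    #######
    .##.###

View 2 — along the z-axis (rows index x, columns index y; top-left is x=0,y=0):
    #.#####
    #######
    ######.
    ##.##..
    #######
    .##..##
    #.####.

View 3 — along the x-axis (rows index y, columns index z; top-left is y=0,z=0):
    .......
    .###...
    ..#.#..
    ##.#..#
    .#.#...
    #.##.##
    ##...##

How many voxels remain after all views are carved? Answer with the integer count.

|visual hull| = 83

before carving: 343 voxels (7×7×7)
step 1: project along y, AND mask (37/49) → |grid| = 259
step 2: project along z, AND mask (39/49) → |grid| = 203
step 3: project along x, AND mask (20/49) → |grid| = 83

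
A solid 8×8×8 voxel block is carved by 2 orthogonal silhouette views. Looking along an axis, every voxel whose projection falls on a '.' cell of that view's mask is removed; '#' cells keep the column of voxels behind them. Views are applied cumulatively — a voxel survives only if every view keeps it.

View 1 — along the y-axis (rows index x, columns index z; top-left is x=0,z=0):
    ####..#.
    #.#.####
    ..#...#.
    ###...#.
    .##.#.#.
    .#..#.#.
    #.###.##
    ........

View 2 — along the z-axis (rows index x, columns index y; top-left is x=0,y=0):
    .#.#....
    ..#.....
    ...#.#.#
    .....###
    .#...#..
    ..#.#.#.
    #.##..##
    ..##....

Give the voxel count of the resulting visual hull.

full grid |V| = 512
[1] y-view keeps 30 columns → grid now 240
[2] z-view keeps 21 columns → grid now 81

remaining voxels: 81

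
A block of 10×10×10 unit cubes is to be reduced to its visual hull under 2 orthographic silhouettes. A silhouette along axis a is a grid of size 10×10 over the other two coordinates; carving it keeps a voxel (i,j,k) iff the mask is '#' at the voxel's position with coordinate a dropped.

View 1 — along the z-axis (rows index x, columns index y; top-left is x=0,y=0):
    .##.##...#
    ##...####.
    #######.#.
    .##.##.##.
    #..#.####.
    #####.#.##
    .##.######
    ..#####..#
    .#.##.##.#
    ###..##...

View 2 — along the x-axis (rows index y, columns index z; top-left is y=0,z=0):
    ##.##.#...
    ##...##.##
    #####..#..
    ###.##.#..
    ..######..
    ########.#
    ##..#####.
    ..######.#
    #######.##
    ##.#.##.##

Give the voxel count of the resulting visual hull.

start: 10×10×10 = 1000 voxels
carve view 1 (along z, XY-mask fill 64/100): 640 voxels remain
carve view 2 (along x, YZ-mask fill 68/100): 439 voxels remain

|visual hull| = 439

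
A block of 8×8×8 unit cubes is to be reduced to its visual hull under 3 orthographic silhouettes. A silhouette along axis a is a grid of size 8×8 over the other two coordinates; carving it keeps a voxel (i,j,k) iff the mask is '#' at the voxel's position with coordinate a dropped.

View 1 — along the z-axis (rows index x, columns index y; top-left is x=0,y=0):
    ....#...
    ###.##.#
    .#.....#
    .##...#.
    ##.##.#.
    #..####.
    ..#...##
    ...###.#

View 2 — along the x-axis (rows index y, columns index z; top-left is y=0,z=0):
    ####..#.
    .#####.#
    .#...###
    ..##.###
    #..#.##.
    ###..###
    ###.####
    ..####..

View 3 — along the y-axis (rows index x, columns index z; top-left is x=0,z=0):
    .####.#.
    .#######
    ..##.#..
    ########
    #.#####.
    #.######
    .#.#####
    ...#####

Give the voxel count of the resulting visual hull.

remaining voxels: 121

start: 8×8×8 = 512 voxels
  1. axis=2 (XY plane), |mask|=29  ⇒  voxels=232
  2. axis=0 (YZ plane), |mask|=41  ⇒  voxels=148
  3. axis=1 (XZ plane), |mask|=47  ⇒  voxels=121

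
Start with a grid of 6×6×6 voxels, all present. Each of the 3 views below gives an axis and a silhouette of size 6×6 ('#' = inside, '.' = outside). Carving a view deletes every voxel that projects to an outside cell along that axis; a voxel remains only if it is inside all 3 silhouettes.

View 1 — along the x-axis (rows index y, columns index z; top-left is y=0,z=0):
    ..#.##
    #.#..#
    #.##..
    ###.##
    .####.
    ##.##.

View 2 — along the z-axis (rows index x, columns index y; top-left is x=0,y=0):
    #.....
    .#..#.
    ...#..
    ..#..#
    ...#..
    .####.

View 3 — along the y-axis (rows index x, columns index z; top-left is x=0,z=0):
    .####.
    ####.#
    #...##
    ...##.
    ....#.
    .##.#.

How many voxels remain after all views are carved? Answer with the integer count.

full grid |V| = 216
carve view 1 (along x, YZ-mask fill 22/36): 132 voxels remain
carve view 2 (along z, XY-mask fill 11/36): 42 voxels remain
carve view 3 (along y, XZ-mask fill 18/36): 23 voxels remain

|visual hull| = 23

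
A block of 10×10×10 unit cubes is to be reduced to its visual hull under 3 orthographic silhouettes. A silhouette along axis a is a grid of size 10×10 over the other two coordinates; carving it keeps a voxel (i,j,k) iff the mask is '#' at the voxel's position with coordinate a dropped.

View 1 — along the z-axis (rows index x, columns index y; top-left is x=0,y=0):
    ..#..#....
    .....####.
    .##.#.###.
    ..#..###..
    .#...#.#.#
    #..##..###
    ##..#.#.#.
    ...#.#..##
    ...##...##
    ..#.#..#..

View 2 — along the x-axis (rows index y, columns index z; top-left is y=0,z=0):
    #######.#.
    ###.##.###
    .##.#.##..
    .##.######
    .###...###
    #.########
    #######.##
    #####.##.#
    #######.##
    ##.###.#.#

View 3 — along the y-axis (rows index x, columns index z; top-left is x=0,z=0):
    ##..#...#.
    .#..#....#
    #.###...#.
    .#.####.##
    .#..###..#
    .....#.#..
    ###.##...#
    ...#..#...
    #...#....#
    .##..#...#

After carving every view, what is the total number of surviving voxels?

initial block: 10^3 = 1000
step 1: project along z, AND mask (42/100) → |grid| = 420
step 2: project along x, AND mask (77/100) → |grid| = 325
step 3: project along y, AND mask (41/100) → |grid| = 133

133 voxels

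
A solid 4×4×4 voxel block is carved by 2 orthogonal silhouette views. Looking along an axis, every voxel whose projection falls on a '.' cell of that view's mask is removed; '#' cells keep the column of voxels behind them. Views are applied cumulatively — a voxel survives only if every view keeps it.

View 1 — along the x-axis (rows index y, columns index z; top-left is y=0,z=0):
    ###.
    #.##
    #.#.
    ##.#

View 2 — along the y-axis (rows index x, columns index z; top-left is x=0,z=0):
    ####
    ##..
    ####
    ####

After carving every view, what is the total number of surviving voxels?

full grid |V| = 64
V1 x: intersect with YZ mask (11 set) -- 44 left
V2 y: intersect with XZ mask (14 set) -- 39 left

remaining voxels: 39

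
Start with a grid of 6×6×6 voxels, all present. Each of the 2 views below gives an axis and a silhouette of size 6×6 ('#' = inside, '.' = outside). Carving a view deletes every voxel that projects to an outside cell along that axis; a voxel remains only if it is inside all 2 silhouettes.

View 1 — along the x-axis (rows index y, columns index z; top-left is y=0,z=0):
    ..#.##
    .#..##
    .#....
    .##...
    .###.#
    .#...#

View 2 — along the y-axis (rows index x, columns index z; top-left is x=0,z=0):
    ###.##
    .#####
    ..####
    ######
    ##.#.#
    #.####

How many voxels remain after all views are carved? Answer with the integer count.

initial block: 6^3 = 216
carve view 1 (along x, YZ-mask fill 15/36): 90 voxels remain
carve view 2 (along y, XZ-mask fill 29/36): 74 voxels remain

remaining voxels: 74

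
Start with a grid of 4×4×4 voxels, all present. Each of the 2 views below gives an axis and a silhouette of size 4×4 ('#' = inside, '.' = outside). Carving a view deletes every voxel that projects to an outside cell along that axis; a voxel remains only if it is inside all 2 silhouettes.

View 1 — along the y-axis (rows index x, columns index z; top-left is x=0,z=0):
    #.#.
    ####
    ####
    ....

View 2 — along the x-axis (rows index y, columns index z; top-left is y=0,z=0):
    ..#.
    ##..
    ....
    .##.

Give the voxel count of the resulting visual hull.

13 voxels

start: 4×4×4 = 64 voxels
[1] y-view keeps 10 columns → grid now 40
[2] x-view keeps 5 columns → grid now 13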